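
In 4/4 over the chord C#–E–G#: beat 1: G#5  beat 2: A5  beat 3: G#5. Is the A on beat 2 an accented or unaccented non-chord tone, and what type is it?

Unaccented neighbor tone.

The harmony at that moment is C# minor triad (C#, E, G#); A5 is not a chord tone.
It is approached by step up from G#5 and left by step down to G#5.
Step away and step back to the same note — a neighbor tone (upper neighbor).
It falls on a weak beat, so it is unaccented.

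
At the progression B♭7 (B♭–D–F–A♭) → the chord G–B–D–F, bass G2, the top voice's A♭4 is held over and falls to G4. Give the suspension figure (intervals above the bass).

9–8 suspension.

At the second chord the bass is G2. The suspended A♭4 lies a ninth above the bass; after resolving down by step to G4, the interval above the bass becomes an octave.
Suspension figures are named by those two intervals: 9–8.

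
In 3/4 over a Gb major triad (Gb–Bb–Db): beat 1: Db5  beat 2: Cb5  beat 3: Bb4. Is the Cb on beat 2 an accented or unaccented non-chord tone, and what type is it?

The harmony at that moment is Gb major triad (Gb, Bb, Db); Cb5 is not a chord tone.
It is approached by step down from Db5 and left by step down to Bb4.
Step in, step out in the same direction — a passing tone.
It falls on a weak beat, so it is unaccented.

Unaccented passing tone.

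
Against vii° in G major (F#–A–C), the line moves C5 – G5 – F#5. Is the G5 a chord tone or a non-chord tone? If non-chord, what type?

The harmony at that moment is F# diminished triad (F#, A, C); G5 is not a chord tone.
It is approached by leap up from C5 and left by step down to F#5.
Leap in, step out — an appoggiatura.

Non-chord tone — an appoggiatura.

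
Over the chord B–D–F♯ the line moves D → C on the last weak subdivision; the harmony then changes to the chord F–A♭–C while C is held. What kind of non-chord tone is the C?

C is an anticipation.

The harmony at that moment is B minor triad (B, D, F♯); C is not a chord tone.
It is approached by step down from D and then sustained as the same pitch into the next harmony.
Arriving early and becoming a chord tone when the harmony changes — an anticipation.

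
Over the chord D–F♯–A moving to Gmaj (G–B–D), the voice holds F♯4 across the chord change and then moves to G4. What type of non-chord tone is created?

The harmony at that moment is G major triad (G, B, D); F♯4 is not a chord tone.
It is held over (the same pitch as the preceding F♯4) and left by step up to G4.
Held over from the previous chord and resolving up by step — a retardation.

F♯4 is a retardation.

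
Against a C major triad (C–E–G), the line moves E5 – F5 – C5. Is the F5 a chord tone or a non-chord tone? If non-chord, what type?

The harmony at that moment is C major triad (C, E, G); F5 is not a chord tone.
It is approached by step up from E5 and left by leap down to C5.
Step in, leap out — an escape tone.

Non-chord tone — an escape tone.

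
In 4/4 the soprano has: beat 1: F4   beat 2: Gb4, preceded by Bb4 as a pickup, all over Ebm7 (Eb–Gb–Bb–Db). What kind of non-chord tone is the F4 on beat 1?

The harmony at that moment is Eb minor seventh chord (Eb, Gb, Bb, Db); F4 is not a chord tone.
It is approached by leap down from Bb4 and left by step up to Gb4.
Leap in, step out, metrically accented — an appoggiatura.

Appoggiatura.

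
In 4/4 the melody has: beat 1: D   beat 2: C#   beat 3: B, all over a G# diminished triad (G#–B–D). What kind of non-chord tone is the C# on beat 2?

Passing tone.

The harmony at that moment is G# diminished triad (G#, B, D); C# is not a chord tone.
It is approached by step down from D and left by step down to B.
Step in, step out in the same direction — a passing tone.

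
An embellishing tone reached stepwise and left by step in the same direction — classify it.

Approach: by step. Departure: by step, continuing in the same direction.
Stepwise on both sides with no change of direction means the note fills in the space between two different chord tones — a passing tone. (Had it turned back to its starting note it would be a neighbor tone instead.)

Passing tone.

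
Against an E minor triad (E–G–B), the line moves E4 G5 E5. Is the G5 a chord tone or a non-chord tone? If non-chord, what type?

E minor triad contains E, G, B; G is the third, so it is a chord tone.

Chord tone (the third of E minor triad).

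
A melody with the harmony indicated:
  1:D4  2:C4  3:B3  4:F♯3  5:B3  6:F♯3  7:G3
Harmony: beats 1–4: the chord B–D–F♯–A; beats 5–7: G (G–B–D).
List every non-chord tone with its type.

C4 (beat 2) — passing tone; F♯3 (beat 6) — appoggiatura.

The harmony at that moment is B minor seventh chord (B, D, F♯, A); C4 is not a chord tone.
It is approached by step down from D4 and left by step down to B3.
Step in, step out in the same direction — a passing tone.
The harmony at that moment is G major triad (G, B, D); F♯3 is not a chord tone.
It is approached by leap down from B3 and left by step up to G3.
Leap in, step out — an appoggiatura.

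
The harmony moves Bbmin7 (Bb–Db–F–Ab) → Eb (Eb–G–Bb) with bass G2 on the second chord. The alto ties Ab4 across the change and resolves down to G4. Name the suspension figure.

At the second chord the bass is G2. The suspended Ab4 lies a ninth above the bass; after resolving down by step to G4, the interval above the bass becomes an octave.
Suspension figures are named by those two intervals: 9–8.

9–8 suspension.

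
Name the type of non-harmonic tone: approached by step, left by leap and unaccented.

Approach: by step. Departure: by leap. Metric position: weak.
Step in, leap out, from a weak position — an escape tone (échappée). (It is the mirror image of the appoggiatura, which leaps in and steps out on a strong beat.)

Escape tone.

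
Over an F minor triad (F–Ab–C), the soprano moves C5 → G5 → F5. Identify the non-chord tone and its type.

The harmony at that moment is F minor triad (F, Ab, C); G5 is not a chord tone.
It is approached by leap up from C5 and left by step down to F5.
Leap in, step out — an appoggiatura.

G5 is an appoggiatura.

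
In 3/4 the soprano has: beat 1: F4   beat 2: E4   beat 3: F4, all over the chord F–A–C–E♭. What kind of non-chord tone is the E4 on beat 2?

Lower neighbor tone.

The harmony at that moment is F dominant seventh chord (F, A, C, E♭); E4 is not a chord tone.
It is approached by step down from F4 and left by step up to F4.
Step away and step back to the same note — a neighbor tone (lower neighbor).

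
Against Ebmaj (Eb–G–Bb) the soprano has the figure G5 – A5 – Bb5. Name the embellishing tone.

A5 is a passing tone.

The harmony at that moment is Eb major triad (Eb, G, Bb); A5 is not a chord tone.
It is approached by step up from G5 and left by step up to Bb5.
Step in, step out in the same direction — a passing tone.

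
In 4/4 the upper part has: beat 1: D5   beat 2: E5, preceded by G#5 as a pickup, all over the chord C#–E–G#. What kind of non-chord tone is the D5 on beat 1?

Appoggiatura.

The harmony at that moment is C# minor triad (C#, E, G#); D5 is not a chord tone.
It is approached by leap down from G#5 and left by step up to E5.
Leap in, step out, metrically accented — an appoggiatura.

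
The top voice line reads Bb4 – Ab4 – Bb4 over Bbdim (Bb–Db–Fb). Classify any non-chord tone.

The harmony at that moment is Bb diminished triad (Bb, Db, Fb); Ab4 is not a chord tone.
It is approached by step down from Bb4 and left by step up to Bb4.
Step away and step back to the same note — a neighbor tone (lower neighbor).

Ab4 is a neighbor tone.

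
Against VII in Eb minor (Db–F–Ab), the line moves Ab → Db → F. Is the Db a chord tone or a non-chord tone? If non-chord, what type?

Chord tone (the root of Db major triad).

Db major triad contains Db, F, Ab; Db is the root, so it is a chord tone.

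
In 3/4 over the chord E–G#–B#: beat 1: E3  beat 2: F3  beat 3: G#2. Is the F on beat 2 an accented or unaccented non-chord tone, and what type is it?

Unaccented escape tone.

The harmony at that moment is E augmented triad (E, G#, B#); F3 is not a chord tone.
It is approached by step up from E3 and left by leap down to G#2.
Step in, leap out — an escape tone.
It falls on a weak beat, so it is unaccented.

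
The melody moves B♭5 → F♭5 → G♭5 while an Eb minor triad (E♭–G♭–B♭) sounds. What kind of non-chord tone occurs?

The harmony at that moment is E♭ minor triad (E♭, G♭, B♭); F♭5 is not a chord tone.
It is approached by leap down from B♭5 and left by step up to G♭5.
Leap in, step out — an appoggiatura.

F♭5 is an appoggiatura.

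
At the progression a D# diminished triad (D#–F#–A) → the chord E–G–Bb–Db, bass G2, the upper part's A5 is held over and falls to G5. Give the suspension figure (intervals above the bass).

At the second chord the bass is G2. The suspended A5 lies a ninth above the bass; after resolving down by step to G5, the interval above the bass becomes an octave.
Suspension figures are named by those two intervals: 9–8.

9–8 suspension.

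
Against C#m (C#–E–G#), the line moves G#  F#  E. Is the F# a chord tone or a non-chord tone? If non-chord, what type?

Non-chord tone — a passing tone.

The harmony at that moment is C# minor triad (C#, E, G#); F# is not a chord tone.
It is approached by step down from G# and left by step down to E.
Step in, step out in the same direction — a passing tone.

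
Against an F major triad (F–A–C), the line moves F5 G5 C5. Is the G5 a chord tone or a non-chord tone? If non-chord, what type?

Non-chord tone — an escape tone.

The harmony at that moment is F major triad (F, A, C); G5 is not a chord tone.
It is approached by step up from F5 and left by leap down to C5.
Step in, leap out — an escape tone.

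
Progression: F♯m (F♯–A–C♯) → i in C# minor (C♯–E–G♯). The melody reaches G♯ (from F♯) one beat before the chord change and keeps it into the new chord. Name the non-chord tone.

The harmony at that moment is F♯ minor triad (F♯, A, C♯); G♯ is not a chord tone.
It is approached by step up from F♯ and then sustained as the same pitch into the next harmony.
Arriving early and becoming a chord tone when the harmony changes — an anticipation.

G♯ is an anticipation.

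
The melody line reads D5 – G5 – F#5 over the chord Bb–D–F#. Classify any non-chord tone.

G5 is an appoggiatura.

The harmony at that moment is Bb augmented triad (Bb, D, F#); G5 is not a chord tone.
It is approached by leap up from D5 and left by step down to F#5.
Leap in, step out — an appoggiatura.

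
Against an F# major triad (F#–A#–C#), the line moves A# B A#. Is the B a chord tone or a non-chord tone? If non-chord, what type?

Non-chord tone — a neighbor tone.

The harmony at that moment is F# major triad (F#, A#, C#); B is not a chord tone.
It is approached by step up from A# and left by step down to A#.
Step away and step back to the same note — a neighbor tone (upper neighbor).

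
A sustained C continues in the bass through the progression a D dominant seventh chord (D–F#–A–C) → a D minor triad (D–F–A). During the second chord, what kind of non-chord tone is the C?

Pedal tone (pedal point).

The harmony at that moment is D minor triad (D, F, A); C is not a chord tone.
It is held over (the same pitch as the preceding C) and then sustained as the same pitch into the next harmony.
Sustained through a change of harmony — a pedal tone.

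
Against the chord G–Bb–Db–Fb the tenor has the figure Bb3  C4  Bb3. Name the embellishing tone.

The harmony at that moment is G diminished seventh chord (G, Bb, Db, Fb); C4 is not a chord tone.
It is approached by step up from Bb3 and left by step down to Bb3.
Step away and step back to the same note — a neighbor tone (upper neighbor).

C4 is a neighbor tone.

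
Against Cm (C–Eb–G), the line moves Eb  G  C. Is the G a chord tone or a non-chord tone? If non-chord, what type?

Chord tone (the fifth of C minor triad).

C minor triad contains C, Eb, G; G is the fifth, so it is a chord tone.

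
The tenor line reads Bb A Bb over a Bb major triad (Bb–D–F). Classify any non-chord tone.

The harmony at that moment is Bb major triad (Bb, D, F); A is not a chord tone.
It is approached by step down from Bb and left by step up to Bb.
Step away and step back to the same note — a neighbor tone (lower neighbor).

A is a neighbor tone.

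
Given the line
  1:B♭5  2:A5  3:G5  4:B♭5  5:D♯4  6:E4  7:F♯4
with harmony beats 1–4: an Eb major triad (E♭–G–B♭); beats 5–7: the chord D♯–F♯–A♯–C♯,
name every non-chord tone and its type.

The harmony at that moment is E♭ major triad (E♭, G, B♭); A5 is not a chord tone.
It is approached by step down from B♭5 and left by step down to G5.
Step in, step out in the same direction — a passing tone.
The harmony at that moment is D♯ minor seventh chord (D♯, F♯, A♯, C♯); E4 is not a chord tone.
It is approached by step up from D♯4 and left by step up to F♯4.
Step in, step out in the same direction — a passing tone.

A5 (beat 2) — passing tone; E4 (beat 6) — passing tone.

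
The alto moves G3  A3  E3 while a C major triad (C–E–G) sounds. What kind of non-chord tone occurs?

The harmony at that moment is C major triad (C, E, G); A3 is not a chord tone.
It is approached by step up from G3 and left by leap down to E3.
Step in, leap out — an escape tone.

A3 is an escape tone.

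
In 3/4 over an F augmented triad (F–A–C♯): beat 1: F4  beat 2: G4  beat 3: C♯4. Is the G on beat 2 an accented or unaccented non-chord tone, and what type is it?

The harmony at that moment is F augmented triad (F, A, C♯); G4 is not a chord tone.
It is approached by step up from F4 and left by leap down to C♯4.
Step in, leap out — an escape tone.
It falls on a weak beat, so it is unaccented.

Unaccented escape tone.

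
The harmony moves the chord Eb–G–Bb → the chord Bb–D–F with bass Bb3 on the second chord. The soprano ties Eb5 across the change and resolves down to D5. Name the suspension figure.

At the second chord the bass is Bb3. The suspended Eb5 lies a fourth above the bass; after resolving down by step to D5, the interval above the bass becomes a third.
Suspension figures are named by those two intervals: 4–3.

4–3 suspension.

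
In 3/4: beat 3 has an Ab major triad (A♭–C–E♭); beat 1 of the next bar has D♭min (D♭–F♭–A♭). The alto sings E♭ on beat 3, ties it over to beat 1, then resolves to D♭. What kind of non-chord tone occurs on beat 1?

Suspension.

The harmony at that moment is D♭ minor triad (D♭, F♭, A♭); E♭ is not a chord tone.
It is held over (the same pitch as the preceding E♭) and left by step down to D♭.
Held over from the previous chord and resolving down by step — a suspension.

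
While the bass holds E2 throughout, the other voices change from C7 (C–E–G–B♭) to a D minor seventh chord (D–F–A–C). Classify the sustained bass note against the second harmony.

Pedal tone (pedal point).

The harmony at that moment is D minor seventh chord (D, F, A, C); E2 is not a chord tone.
It is held over (the same pitch as the preceding E2) and then sustained as the same pitch into the next harmony.
Sustained through a change of harmony — a pedal tone.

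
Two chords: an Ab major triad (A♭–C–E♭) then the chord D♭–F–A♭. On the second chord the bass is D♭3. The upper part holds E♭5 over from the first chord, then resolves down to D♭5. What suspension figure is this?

9–8 suspension.

At the second chord the bass is D♭3. The suspended E♭5 lies a ninth above the bass; after resolving down by step to D♭5, the interval above the bass becomes an octave.
Suspension figures are named by those two intervals: 9–8.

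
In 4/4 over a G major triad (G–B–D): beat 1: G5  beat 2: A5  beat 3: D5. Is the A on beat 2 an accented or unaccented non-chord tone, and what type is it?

Unaccented escape tone.

The harmony at that moment is G major triad (G, B, D); A5 is not a chord tone.
It is approached by step up from G5 and left by leap down to D5.
Step in, leap out — an escape tone.
It falls on a weak beat, so it is unaccented.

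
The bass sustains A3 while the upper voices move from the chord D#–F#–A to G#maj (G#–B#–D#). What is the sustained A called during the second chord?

Pedal tone (pedal point).

The harmony at that moment is G# major triad (G#, B#, D#); A3 is not a chord tone.
It is held over (the same pitch as the preceding A3) and then sustained as the same pitch into the next harmony.
Sustained through a change of harmony — a pedal tone.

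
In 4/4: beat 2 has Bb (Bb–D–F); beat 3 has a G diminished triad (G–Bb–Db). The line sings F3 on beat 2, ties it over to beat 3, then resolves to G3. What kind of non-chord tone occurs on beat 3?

Retardation.

The harmony at that moment is G diminished triad (G, Bb, Db); F3 is not a chord tone.
It is held over (the same pitch as the preceding F3) and left by step up to G3.
Held over from the previous chord and resolving up by step — a retardation.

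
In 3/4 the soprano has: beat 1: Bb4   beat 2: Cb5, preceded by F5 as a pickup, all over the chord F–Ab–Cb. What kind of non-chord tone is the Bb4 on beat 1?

Appoggiatura.

The harmony at that moment is F diminished triad (F, Ab, Cb); Bb4 is not a chord tone.
It is approached by leap down from F5 and left by step up to Cb5.
Leap in, step out, metrically accented — an appoggiatura.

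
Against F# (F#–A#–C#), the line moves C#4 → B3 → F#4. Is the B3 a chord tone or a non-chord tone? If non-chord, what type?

The harmony at that moment is F# major triad (F#, A#, C#); B3 is not a chord tone.
It is approached by step down from C#4 and left by leap up to F#4.
Step in, leap out — an escape tone.

Non-chord tone — an escape tone.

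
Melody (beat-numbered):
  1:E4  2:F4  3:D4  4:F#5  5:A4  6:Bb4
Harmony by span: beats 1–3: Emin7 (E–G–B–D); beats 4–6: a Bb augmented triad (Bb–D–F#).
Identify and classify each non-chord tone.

The harmony at that moment is E minor seventh chord (E, G, B, D); F4 is not a chord tone.
It is approached by step up from E4 and left by leap down to D4.
Step in, leap out — an escape tone.
The harmony at that moment is Bb augmented triad (Bb, D, F#); A4 is not a chord tone.
It is approached by leap down from F#5 and left by step up to Bb4.
Leap in, step out — an appoggiatura.

F4 (beat 2) — escape tone; A4 (beat 5) — appoggiatura.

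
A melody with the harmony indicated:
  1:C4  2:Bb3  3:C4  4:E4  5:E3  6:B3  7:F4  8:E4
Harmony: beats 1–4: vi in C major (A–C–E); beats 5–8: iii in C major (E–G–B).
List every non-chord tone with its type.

Bb3 (beat 2) — neighbor tone; F4 (beat 7) — appoggiatura.

The harmony at that moment is A minor triad (A, C, E); Bb3 is not a chord tone.
It is approached by step down from C4 and left by step up to C4.
Step away and step back to the same note — a neighbor tone (lower neighbor).
The harmony at that moment is E minor triad (E, G, B); F4 is not a chord tone.
It is approached by leap up from B3 and left by step down to E4.
Leap in, step out — an appoggiatura.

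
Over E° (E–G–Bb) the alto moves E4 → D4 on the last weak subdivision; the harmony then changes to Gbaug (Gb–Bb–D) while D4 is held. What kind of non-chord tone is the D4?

The harmony at that moment is E diminished triad (E, G, Bb); D4 is not a chord tone.
It is approached by step down from E4 and then sustained as the same pitch into the next harmony.
Arriving early and becoming a chord tone when the harmony changes — an anticipation.

D4 is an anticipation.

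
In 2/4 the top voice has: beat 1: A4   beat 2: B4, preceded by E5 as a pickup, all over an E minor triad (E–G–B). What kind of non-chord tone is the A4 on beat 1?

The harmony at that moment is E minor triad (E, G, B); A4 is not a chord tone.
It is approached by leap down from E5 and left by step up to B4.
Leap in, step out, metrically accented — an appoggiatura.

Appoggiatura.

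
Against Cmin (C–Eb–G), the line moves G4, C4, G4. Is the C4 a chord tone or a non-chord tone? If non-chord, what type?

C minor triad contains C, Eb, G; C is the root, so it is a chord tone.

Chord tone (the root of C minor triad).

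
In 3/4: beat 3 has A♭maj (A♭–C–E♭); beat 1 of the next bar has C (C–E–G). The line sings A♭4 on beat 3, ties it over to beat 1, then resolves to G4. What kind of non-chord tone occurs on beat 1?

Suspension.

The harmony at that moment is C major triad (C, E, G); A♭4 is not a chord tone.
It is held over (the same pitch as the preceding A♭4) and left by step down to G4.
Held over from the previous chord and resolving down by step — a suspension.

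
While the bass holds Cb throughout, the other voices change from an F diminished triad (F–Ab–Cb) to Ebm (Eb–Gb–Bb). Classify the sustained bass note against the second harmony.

Pedal tone (pedal point).

The harmony at that moment is Eb minor triad (Eb, Gb, Bb); Cb is not a chord tone.
It is held over (the same pitch as the preceding Cb) and then sustained as the same pitch into the next harmony.
Sustained through a change of harmony — a pedal tone.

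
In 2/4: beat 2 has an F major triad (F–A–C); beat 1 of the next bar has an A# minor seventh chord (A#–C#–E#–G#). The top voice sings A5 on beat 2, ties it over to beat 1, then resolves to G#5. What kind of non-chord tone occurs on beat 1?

The harmony at that moment is A# minor seventh chord (A#, C#, E#, G#); A5 is not a chord tone.
It is held over (the same pitch as the preceding A5) and left by step down to G#5.
Held over from the previous chord and resolving down by step — a suspension.

Suspension.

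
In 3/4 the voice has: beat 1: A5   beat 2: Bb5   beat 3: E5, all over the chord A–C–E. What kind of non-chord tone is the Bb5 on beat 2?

Escape tone.

The harmony at that moment is A minor triad (A, C, E); Bb5 is not a chord tone.
It is approached by step up from A5 and left by leap down to E5.
Step in, leap out, on a weak beat — an escape tone.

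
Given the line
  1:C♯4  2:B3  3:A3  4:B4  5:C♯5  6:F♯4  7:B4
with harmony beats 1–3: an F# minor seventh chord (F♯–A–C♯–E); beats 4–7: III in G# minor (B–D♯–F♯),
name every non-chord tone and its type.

The harmony at that moment is F♯ minor seventh chord (F♯, A, C♯, E); B3 is not a chord tone.
It is approached by step down from C♯4 and left by step down to A3.
Step in, step out in the same direction — a passing tone.
The harmony at that moment is B major triad (B, D♯, F♯); C♯5 is not a chord tone.
It is approached by step up from B4 and left by leap down to F♯4.
Step in, leap out — an escape tone.

B3 (beat 2) — passing tone; C♯5 (beat 5) — escape tone.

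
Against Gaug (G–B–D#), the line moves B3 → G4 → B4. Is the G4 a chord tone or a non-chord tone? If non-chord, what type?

Chord tone (the root of G augmented triad).

G augmented triad contains G, B, D#; G is the root, so it is a chord tone.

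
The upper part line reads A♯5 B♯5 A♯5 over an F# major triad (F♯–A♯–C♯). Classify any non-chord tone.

The harmony at that moment is F♯ major triad (F♯, A♯, C♯); B♯5 is not a chord tone.
It is approached by step up from A♯5 and left by step down to A♯5.
Step away and step back to the same note — a neighbor tone (upper neighbor).

B♯5 is a neighbor tone.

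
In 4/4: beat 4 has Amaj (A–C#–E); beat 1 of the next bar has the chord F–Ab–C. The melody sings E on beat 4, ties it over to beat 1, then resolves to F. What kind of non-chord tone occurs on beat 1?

Retardation.

The harmony at that moment is F minor triad (F, Ab, C); E is not a chord tone.
It is held over (the same pitch as the preceding E) and left by step up to F.
Held over from the previous chord and resolving up by step — a retardation.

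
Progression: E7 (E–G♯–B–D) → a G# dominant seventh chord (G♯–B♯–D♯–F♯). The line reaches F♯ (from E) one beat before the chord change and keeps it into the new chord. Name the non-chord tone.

F♯ is an anticipation.

The harmony at that moment is E dominant seventh chord (E, G♯, B, D); F♯ is not a chord tone.
It is approached by step up from E and then sustained as the same pitch into the next harmony.
Arriving early and becoming a chord tone when the harmony changes — an anticipation.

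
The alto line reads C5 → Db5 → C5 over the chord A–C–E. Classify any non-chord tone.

The harmony at that moment is A minor triad (A, C, E); Db5 is not a chord tone.
It is approached by step up from C5 and left by step down to C5.
Step away and step back to the same note — a neighbor tone (upper neighbor).

Db5 is a neighbor tone.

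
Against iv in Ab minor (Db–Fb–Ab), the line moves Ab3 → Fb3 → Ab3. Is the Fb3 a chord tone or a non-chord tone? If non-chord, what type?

Chord tone (the third of Db minor triad).

Db minor triad contains Db, Fb, Ab; Fb is the third, so it is a chord tone.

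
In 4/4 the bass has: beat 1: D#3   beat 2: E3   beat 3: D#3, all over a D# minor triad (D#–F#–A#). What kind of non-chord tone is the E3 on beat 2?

Upper neighbor tone.

The harmony at that moment is D# minor triad (D#, F#, A#); E3 is not a chord tone.
It is approached by step up from D#3 and left by step down to D#3.
Step away and step back to the same note — a neighbor tone (upper neighbor).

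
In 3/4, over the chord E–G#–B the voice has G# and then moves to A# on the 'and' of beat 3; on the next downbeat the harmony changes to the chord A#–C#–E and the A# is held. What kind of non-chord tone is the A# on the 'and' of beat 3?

The harmony at that moment is E major triad (E, G#, B); A# is not a chord tone.
It is approached by step up from G# and then sustained as the same pitch into the next harmony.
Arriving early and becoming a chord tone when the harmony changes — an anticipation.

Anticipation.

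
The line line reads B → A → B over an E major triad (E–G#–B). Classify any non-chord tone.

A is a neighbor tone.

The harmony at that moment is E major triad (E, G#, B); A is not a chord tone.
It is approached by step down from B and left by step up to B.
Step away and step back to the same note — a neighbor tone (lower neighbor).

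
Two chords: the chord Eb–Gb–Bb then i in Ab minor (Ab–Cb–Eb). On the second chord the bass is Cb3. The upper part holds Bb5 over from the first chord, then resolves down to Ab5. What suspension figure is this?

7–6 suspension.

At the second chord the bass is Cb3. The suspended Bb5 lies a seventh above the bass; after resolving down by step to Ab5, the interval above the bass becomes a sixth.
Suspension figures are named by those two intervals: 7–6.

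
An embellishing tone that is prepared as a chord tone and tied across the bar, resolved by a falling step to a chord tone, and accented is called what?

Suspension.

Approach: by preparation — the pitch is first a chord tone, then held (tied or repeated) while the harmony changes under it. Departure: down by step. Metric position: strong.
A prepared dissonance that resolves downward by step — a suspension. (The same figure resolving upward would be a retardation.)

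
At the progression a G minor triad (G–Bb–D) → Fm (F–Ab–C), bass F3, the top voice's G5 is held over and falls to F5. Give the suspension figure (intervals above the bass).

At the second chord the bass is F3. The suspended G5 lies a ninth above the bass; after resolving down by step to F5, the interval above the bass becomes an octave.
Suspension figures are named by those two intervals: 9–8.

9–8 suspension.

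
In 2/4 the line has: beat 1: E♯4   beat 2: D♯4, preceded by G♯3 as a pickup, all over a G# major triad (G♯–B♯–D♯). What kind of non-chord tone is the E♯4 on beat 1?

Appoggiatura.

The harmony at that moment is G♯ major triad (G♯, B♯, D♯); E♯4 is not a chord tone.
It is approached by leap up from G♯3 and left by step down to D♯4.
Leap in, step out, metrically accented — an appoggiatura.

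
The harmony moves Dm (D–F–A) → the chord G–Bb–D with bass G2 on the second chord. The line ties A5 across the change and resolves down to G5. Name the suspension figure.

At the second chord the bass is G2. The suspended A5 lies a ninth above the bass; after resolving down by step to G5, the interval above the bass becomes an octave.
Suspension figures are named by those two intervals: 9–8.

9–8 suspension.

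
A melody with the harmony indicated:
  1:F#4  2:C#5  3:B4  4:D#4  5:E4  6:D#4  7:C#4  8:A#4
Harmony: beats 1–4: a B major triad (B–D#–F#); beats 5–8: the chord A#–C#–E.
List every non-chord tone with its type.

C#5 (beat 2) — appoggiatura; D#4 (beat 6) — passing tone.

The harmony at that moment is B major triad (B, D#, F#); C#5 is not a chord tone.
It is approached by leap up from F#4 and left by step down to B4.
Leap in, step out — an appoggiatura.
The harmony at that moment is A# diminished triad (A#, C#, E); D#4 is not a chord tone.
It is approached by step down from E4 and left by step down to C#4.
Step in, step out in the same direction — a passing tone.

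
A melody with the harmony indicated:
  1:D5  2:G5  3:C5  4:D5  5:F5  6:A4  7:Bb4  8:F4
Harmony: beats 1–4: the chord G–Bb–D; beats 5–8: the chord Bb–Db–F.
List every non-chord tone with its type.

C5 (beat 3) — appoggiatura; A4 (beat 6) — appoggiatura.

The harmony at that moment is G minor triad (G, Bb, D); C5 is not a chord tone.
It is approached by leap down from G5 and left by step up to D5.
Leap in, step out — an appoggiatura.
The harmony at that moment is Bb minor triad (Bb, Db, F); A4 is not a chord tone.
It is approached by leap down from F5 and left by step up to Bb4.
Leap in, step out — an appoggiatura.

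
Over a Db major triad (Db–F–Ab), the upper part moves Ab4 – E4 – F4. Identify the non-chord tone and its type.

E4 is an appoggiatura.

The harmony at that moment is Db major triad (Db, F, Ab); E4 is not a chord tone.
It is approached by leap down from Ab4 and left by step up to F4.
Leap in, step out — an appoggiatura.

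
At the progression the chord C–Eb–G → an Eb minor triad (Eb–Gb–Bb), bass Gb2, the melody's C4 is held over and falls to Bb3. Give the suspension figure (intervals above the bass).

4–3 suspension.

At the second chord the bass is Gb2. The suspended C4 lies a fourth above the bass; after resolving down by step to Bb3, the interval above the bass becomes a third.
Suspension figures are named by those two intervals: 4–3.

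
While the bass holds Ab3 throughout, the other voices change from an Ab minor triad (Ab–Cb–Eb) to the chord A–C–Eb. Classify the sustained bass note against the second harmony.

Pedal tone (pedal point).

The harmony at that moment is A diminished triad (A, C, Eb); Ab3 is not a chord tone.
It is held over (the same pitch as the preceding Ab3) and then sustained as the same pitch into the next harmony.
Sustained through a change of harmony — a pedal tone.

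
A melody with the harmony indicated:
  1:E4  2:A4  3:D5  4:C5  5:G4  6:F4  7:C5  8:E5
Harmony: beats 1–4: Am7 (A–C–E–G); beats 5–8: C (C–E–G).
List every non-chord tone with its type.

D5 (beat 3) — appoggiatura; F4 (beat 6) — escape tone.

The harmony at that moment is A minor seventh chord (A, C, E, G); D5 is not a chord tone.
It is approached by leap up from A4 and left by step down to C5.
Leap in, step out — an appoggiatura.
The harmony at that moment is C major triad (C, E, G); F4 is not a chord tone.
It is approached by step down from G4 and left by leap up to C5.
Step in, leap out — an escape tone.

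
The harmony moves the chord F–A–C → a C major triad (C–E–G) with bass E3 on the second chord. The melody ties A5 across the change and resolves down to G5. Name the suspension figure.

At the second chord the bass is E3. The suspended A5 lies a fourth above the bass; after resolving down by step to G5, the interval above the bass becomes a third.
Suspension figures are named by those two intervals: 4–3.

4–3 suspension.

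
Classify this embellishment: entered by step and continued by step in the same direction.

Passing tone.

Approach: by step. Departure: by step, continuing in the same direction.
Stepwise on both sides with no change of direction means the note fills in the space between two different chord tones — a passing tone. (Had it turned back to its starting note it would be a neighbor tone instead.)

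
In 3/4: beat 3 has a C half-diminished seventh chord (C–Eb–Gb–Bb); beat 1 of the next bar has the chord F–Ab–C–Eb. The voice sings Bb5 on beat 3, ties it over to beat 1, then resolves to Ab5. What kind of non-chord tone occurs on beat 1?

Suspension.

The harmony at that moment is F minor seventh chord (F, Ab, C, Eb); Bb5 is not a chord tone.
It is held over (the same pitch as the preceding Bb5) and left by step down to Ab5.
Held over from the previous chord and resolving down by step — a suspension.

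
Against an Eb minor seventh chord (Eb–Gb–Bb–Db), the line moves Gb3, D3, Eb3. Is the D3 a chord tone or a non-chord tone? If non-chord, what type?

Non-chord tone — an appoggiatura.

The harmony at that moment is Eb minor seventh chord (Eb, Gb, Bb, Db); D3 is not a chord tone.
It is approached by leap down from Gb3 and left by step up to Eb3.
Leap in, step out — an appoggiatura.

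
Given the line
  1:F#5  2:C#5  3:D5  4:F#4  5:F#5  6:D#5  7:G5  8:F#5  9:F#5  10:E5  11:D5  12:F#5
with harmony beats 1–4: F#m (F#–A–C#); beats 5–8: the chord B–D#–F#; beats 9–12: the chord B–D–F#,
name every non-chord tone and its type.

D5 (beat 3) — escape tone; G5 (beat 7) — appoggiatura; E5 (beat 10) — passing tone.

The harmony at that moment is F# minor triad (F#, A, C#); D5 is not a chord tone.
It is approached by step up from C#5 and left by leap down to F#4.
Step in, leap out — an escape tone.
The harmony at that moment is B major triad (B, D#, F#); G5 is not a chord tone.
It is approached by leap up from D#5 and left by step down to F#5.
Leap in, step out — an appoggiatura.
The harmony at that moment is B minor triad (B, D, F#); E5 is not a chord tone.
It is approached by step down from F#5 and left by step down to D5.
Step in, step out in the same direction — a passing tone.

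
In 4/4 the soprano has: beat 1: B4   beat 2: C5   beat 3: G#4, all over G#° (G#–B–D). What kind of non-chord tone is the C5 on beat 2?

Escape tone.

The harmony at that moment is G# diminished triad (G#, B, D); C5 is not a chord tone.
It is approached by step up from B4 and left by leap down to G#4.
Step in, leap out, on a weak beat — an escape tone.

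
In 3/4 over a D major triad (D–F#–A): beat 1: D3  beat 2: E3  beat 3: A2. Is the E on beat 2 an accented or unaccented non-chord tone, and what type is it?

The harmony at that moment is D major triad (D, F#, A); E3 is not a chord tone.
It is approached by step up from D3 and left by leap down to A2.
Step in, leap out — an escape tone.
It falls on a weak beat, so it is unaccented.

Unaccented escape tone.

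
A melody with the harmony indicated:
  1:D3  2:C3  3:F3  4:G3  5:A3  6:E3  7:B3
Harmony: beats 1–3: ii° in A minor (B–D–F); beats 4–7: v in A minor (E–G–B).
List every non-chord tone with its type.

The harmony at that moment is B diminished triad (B, D, F); C3 is not a chord tone.
It is approached by step down from D3 and left by leap up to F3.
Step in, leap out — an escape tone.
The harmony at that moment is E minor triad (E, G, B); A3 is not a chord tone.
It is approached by step up from G3 and left by leap down to E3.
Step in, leap out — an escape tone.

C3 (beat 2) — escape tone; A3 (beat 5) — escape tone.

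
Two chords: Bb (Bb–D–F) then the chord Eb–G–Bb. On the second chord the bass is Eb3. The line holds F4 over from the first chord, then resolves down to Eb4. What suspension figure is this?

9–8 suspension.

At the second chord the bass is Eb3. The suspended F4 lies a ninth above the bass; after resolving down by step to Eb4, the interval above the bass becomes an octave.
Suspension figures are named by those two intervals: 9–8.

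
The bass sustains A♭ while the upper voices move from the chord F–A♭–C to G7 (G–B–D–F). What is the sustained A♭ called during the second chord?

The harmony at that moment is G dominant seventh chord (G, B, D, F); A♭ is not a chord tone.
It is held over (the same pitch as the preceding A♭) and then sustained as the same pitch into the next harmony.
Sustained through a change of harmony — a pedal tone.

Pedal tone (pedal point).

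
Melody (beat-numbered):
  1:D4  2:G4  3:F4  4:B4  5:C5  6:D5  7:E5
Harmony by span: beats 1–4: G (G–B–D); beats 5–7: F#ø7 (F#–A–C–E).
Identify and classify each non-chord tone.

The harmony at that moment is G major triad (G, B, D); F4 is not a chord tone.
It is approached by step down from G4 and left by leap up to B4.
Step in, leap out — an escape tone.
The harmony at that moment is F# half-diminished seventh chord (F#, A, C, E); D5 is not a chord tone.
It is approached by step up from C5 and left by step up to E5.
Step in, step out in the same direction — a passing tone.

F4 (beat 3) — escape tone; D5 (beat 6) — passing tone.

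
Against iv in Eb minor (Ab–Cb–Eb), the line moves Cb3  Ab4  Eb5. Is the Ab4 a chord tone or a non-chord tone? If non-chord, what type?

Chord tone (the root of Ab minor triad).

Ab minor triad contains Ab, Cb, Eb; Ab is the root, so it is a chord tone.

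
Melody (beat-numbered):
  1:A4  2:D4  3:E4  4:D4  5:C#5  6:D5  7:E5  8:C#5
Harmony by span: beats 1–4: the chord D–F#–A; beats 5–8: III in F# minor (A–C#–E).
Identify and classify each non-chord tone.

E4 (beat 3) — neighbor tone; D5 (beat 6) — passing tone.

The harmony at that moment is D major triad (D, F#, A); E4 is not a chord tone.
It is approached by step up from D4 and left by step down to D4.
Step away and step back to the same note — a neighbor tone (upper neighbor).
The harmony at that moment is A major triad (A, C#, E); D5 is not a chord tone.
It is approached by step up from C#5 and left by step up to E5.
Step in, step out in the same direction — a passing tone.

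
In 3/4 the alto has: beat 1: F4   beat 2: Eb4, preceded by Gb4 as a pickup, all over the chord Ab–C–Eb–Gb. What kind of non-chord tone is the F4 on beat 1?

The harmony at that moment is Ab dominant seventh chord (Ab, C, Eb, Gb); F4 is not a chord tone.
It is approached by step down from Gb4 and left by step down to Eb4.
Step in, step out in the same direction — a passing tone.

Passing tone.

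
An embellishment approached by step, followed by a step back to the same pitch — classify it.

Approach: by step. Departure: by step in the opposite direction, back to the starting pitch.
Stepwise on both sides but reversing to return to the same chord tone — a neighbor tone. (Had it continued onward in the same direction it would be a passing tone instead.)

Neighbor tone.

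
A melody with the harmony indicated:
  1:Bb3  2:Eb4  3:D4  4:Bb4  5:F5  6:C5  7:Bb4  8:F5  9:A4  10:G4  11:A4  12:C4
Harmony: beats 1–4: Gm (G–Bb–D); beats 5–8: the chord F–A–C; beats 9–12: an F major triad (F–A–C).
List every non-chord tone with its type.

Eb4 (beat 2) — appoggiatura; Bb4 (beat 7) — escape tone; G4 (beat 10) — neighbor tone.

The harmony at that moment is G minor triad (G, Bb, D); Eb4 is not a chord tone.
It is approached by leap up from Bb3 and left by step down to D4.
Leap in, step out — an appoggiatura.
The harmony at that moment is F major triad (F, A, C); Bb4 is not a chord tone.
It is approached by step down from C5 and left by leap up to F5.
Step in, leap out — an escape tone.
The harmony at that moment is F major triad (F, A, C); G4 is not a chord tone.
It is approached by step down from A4 and left by step up to A4.
Step away and step back to the same note — a neighbor tone (lower neighbor).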